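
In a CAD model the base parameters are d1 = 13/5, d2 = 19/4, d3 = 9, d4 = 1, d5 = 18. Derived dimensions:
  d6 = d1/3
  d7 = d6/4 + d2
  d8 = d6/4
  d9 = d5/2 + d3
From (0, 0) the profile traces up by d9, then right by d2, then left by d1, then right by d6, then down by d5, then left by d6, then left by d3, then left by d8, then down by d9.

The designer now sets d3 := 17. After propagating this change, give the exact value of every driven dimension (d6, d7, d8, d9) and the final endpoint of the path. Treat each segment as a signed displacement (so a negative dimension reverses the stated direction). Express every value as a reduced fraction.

Apply edit: d3 := 17
  d6 = d1/3 = 13/15
  d7 = d6/4 + d2 = 149/30
  d8 = d6/4 = 13/60
  d9 = d5/2 + d3 = 26
Walk from origin (0, 0):
  seg 1: up by d9 = 26 → (0, 26)
  seg 2: right by d2 = 19/4 → (19/4, 26)
  seg 3: left by d1 = 13/5 → (43/20, 26)
  seg 4: right by d6 = 13/15 → (181/60, 26)
  seg 5: down by d5 = 18 → (181/60, 8)
  seg 6: left by d6 = 13/15 → (43/20, 8)
  seg 7: left by d3 = 17 → (-297/20, 8)
  seg 8: left by d8 = 13/60 → (-226/15, 8)
  seg 9: down by d9 = 26 → (-226/15, -18)

d6 = 13/15
d7 = 149/30
d8 = 13/60
d9 = 26
endpoint = (-226/15, -18)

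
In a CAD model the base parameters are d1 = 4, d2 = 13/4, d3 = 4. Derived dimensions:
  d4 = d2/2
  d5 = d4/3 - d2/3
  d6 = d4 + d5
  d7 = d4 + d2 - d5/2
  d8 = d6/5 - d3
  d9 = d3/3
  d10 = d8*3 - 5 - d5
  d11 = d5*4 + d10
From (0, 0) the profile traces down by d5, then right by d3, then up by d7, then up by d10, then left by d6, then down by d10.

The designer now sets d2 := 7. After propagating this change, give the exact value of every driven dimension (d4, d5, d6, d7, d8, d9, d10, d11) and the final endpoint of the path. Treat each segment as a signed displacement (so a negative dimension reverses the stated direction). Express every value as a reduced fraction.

Apply edit: d2 := 7
  d4 = d2/2 = 7/2
  d5 = d4/3 - d2/3 = -7/6
  d6 = d4 + d5 = 7/3
  d7 = d4 + d2 - d5/2 = 133/12
  d8 = d6/5 - d3 = -53/15
  d9 = d3/3 = 4/3
  d10 = d8*3 - 5 - d5 = -433/30
  d11 = d5*4 + d10 = -191/10
Walk from origin (0, 0):
  seg 1: down by d5 = -7/6 → (0, 7/6)
  seg 2: right by d3 = 4 → (4, 7/6)
  seg 3: up by d7 = 133/12 → (4, 49/4)
  seg 4: up by d10 = -433/30 → (4, -131/60)
  seg 5: left by d6 = 7/3 → (5/3, -131/60)
  seg 6: down by d10 = -433/30 → (5/3, 49/4)

d4 = 7/2
d5 = -7/6
d6 = 7/3
d7 = 133/12
d8 = -53/15
d9 = 4/3
d10 = -433/30
d11 = -191/10
endpoint = (5/3, 49/4)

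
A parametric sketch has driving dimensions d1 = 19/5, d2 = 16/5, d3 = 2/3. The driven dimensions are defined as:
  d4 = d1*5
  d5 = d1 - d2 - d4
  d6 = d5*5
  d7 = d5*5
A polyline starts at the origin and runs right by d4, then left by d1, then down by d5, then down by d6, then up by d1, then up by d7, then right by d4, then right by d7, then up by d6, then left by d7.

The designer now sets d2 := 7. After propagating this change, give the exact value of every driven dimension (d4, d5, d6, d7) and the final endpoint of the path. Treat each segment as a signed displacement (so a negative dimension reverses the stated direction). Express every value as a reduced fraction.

Apply edit: d2 := 7
  d4 = d1*5 = 19
  d5 = d1 - d2 - d4 = -111/5
  d6 = d5*5 = -111
  d7 = d5*5 = -111
Walk from origin (0, 0):
  seg 1: right by d4 = 19 → (19, 0)
  seg 2: left by d1 = 19/5 → (76/5, 0)
  seg 3: down by d5 = -111/5 → (76/5, 111/5)
  seg 4: down by d6 = -111 → (76/5, 666/5)
  seg 5: up by d1 = 19/5 → (76/5, 137)
  seg 6: up by d7 = -111 → (76/5, 26)
  seg 7: right by d4 = 19 → (171/5, 26)
  seg 8: right by d7 = -111 → (-384/5, 26)
  seg 9: up by d6 = -111 → (-384/5, -85)
  seg 10: left by d7 = -111 → (171/5, -85)

d4 = 19
d5 = -111/5
d6 = -111
d7 = -111
endpoint = (171/5, -85)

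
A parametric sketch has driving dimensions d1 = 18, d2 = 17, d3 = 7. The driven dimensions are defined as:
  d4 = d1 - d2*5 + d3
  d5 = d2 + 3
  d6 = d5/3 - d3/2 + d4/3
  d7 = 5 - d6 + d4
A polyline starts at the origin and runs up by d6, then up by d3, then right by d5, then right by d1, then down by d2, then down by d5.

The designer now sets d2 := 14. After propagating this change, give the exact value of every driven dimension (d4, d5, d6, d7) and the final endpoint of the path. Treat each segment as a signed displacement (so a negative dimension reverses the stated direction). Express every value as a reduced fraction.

d4 = -45
d5 = 17
d6 = -77/6
d7 = -163/6
endpoint = (35, -221/6)

Apply edit: d2 := 14
  d4 = d1 - d2*5 + d3 = -45
  d5 = d2 + 3 = 17
  d6 = d5/3 - d3/2 + d4/3 = -77/6
  d7 = 5 - d6 + d4 = -163/6
Walk from origin (0, 0):
  seg 1: up by d6 = -77/6 → (0, -77/6)
  seg 2: up by d3 = 7 → (0, -35/6)
  seg 3: right by d5 = 17 → (17, -35/6)
  seg 4: right by d1 = 18 → (35, -35/6)
  seg 5: down by d2 = 14 → (35, -119/6)
  seg 6: down by d5 = 17 → (35, -221/6)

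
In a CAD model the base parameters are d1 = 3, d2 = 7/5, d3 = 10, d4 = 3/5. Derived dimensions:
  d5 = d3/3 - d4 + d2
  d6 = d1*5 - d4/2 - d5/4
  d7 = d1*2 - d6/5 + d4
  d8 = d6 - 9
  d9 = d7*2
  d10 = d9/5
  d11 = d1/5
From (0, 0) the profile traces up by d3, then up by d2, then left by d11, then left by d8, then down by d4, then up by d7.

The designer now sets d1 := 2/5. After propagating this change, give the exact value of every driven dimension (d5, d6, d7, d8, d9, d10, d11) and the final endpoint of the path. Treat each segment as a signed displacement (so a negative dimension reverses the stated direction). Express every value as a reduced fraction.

Apply edit: d1 := 2/5
  d5 = d3/3 - d4 + d2 = 62/15
  d6 = d1*5 - d4/2 - d5/4 = 2/3
  d7 = d1*2 - d6/5 + d4 = 19/15
  d8 = d6 - 9 = -25/3
  d9 = d7*2 = 38/15
  d10 = d9/5 = 38/75
  d11 = d1/5 = 2/25
Walk from origin (0, 0):
  seg 1: up by d3 = 10 → (0, 10)
  seg 2: up by d2 = 7/5 → (0, 57/5)
  seg 3: left by d11 = 2/25 → (-2/25, 57/5)
  seg 4: left by d8 = -25/3 → (619/75, 57/5)
  seg 5: down by d4 = 3/5 → (619/75, 54/5)
  seg 6: up by d7 = 19/15 → (619/75, 181/15)

d5 = 62/15
d6 = 2/3
d7 = 19/15
d8 = -25/3
d9 = 38/15
d10 = 38/75
d11 = 2/25
endpoint = (619/75, 181/15)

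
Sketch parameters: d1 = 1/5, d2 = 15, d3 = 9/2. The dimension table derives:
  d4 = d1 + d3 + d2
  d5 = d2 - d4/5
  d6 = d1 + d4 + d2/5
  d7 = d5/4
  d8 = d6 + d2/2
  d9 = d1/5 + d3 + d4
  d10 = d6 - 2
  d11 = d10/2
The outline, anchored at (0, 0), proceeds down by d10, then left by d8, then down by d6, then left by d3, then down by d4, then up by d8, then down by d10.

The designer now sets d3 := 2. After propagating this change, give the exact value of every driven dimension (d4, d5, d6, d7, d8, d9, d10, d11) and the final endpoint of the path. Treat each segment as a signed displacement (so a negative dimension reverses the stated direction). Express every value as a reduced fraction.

d4 = 86/5
d5 = 289/25
d6 = 102/5
d7 = 289/100
d8 = 279/10
d9 = 481/25
d10 = 92/5
d11 = 46/5
endpoint = (-299/10, -93/2)

Apply edit: d3 := 2
  d4 = d1 + d3 + d2 = 86/5
  d5 = d2 - d4/5 = 289/25
  d6 = d1 + d4 + d2/5 = 102/5
  d7 = d5/4 = 289/100
  d8 = d6 + d2/2 = 279/10
  d9 = d1/5 + d3 + d4 = 481/25
  d10 = d6 - 2 = 92/5
  d11 = d10/2 = 46/5
Walk from origin (0, 0):
  seg 1: down by d10 = 92/5 → (0, -92/5)
  seg 2: left by d8 = 279/10 → (-279/10, -92/5)
  seg 3: down by d6 = 102/5 → (-279/10, -194/5)
  seg 4: left by d3 = 2 → (-299/10, -194/5)
  seg 5: down by d4 = 86/5 → (-299/10, -56)
  seg 6: up by d8 = 279/10 → (-299/10, -281/10)
  seg 7: down by d10 = 92/5 → (-299/10, -93/2)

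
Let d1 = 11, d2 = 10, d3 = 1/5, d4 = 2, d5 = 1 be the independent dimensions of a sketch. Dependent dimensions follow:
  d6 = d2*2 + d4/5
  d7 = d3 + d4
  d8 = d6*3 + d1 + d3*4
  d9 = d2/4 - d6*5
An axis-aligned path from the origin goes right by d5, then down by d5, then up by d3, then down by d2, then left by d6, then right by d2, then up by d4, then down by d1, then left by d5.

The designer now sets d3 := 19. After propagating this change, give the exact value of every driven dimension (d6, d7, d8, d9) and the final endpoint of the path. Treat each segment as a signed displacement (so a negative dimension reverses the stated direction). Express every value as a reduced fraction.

d6 = 102/5
d7 = 21
d8 = 741/5
d9 = -199/2
endpoint = (-52/5, -1)

Apply edit: d3 := 19
  d6 = d2*2 + d4/5 = 102/5
  d7 = d3 + d4 = 21
  d8 = d6*3 + d1 + d3*4 = 741/5
  d9 = d2/4 - d6*5 = -199/2
Walk from origin (0, 0):
  seg 1: right by d5 = 1 → (1, 0)
  seg 2: down by d5 = 1 → (1, -1)
  seg 3: up by d3 = 19 → (1, 18)
  seg 4: down by d2 = 10 → (1, 8)
  seg 5: left by d6 = 102/5 → (-97/5, 8)
  seg 6: right by d2 = 10 → (-47/5, 8)
  seg 7: up by d4 = 2 → (-47/5, 10)
  seg 8: down by d1 = 11 → (-47/5, -1)
  seg 9: left by d5 = 1 → (-52/5, -1)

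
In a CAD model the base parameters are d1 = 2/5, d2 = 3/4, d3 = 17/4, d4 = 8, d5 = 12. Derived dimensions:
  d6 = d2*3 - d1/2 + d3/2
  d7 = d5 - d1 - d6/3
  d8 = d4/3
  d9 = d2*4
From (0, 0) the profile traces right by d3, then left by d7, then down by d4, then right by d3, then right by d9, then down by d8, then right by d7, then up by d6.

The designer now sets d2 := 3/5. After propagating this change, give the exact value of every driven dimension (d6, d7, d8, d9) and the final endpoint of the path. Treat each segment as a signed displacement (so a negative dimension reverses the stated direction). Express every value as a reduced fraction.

d6 = 149/40
d7 = 1243/120
d8 = 8/3
d9 = 12/5
endpoint = (109/10, -833/120)

Apply edit: d2 := 3/5
  d6 = d2*3 - d1/2 + d3/2 = 149/40
  d7 = d5 - d1 - d6/3 = 1243/120
  d8 = d4/3 = 8/3
  d9 = d2*4 = 12/5
Walk from origin (0, 0):
  seg 1: right by d3 = 17/4 → (17/4, 0)
  seg 2: left by d7 = 1243/120 → (-733/120, 0)
  seg 3: down by d4 = 8 → (-733/120, -8)
  seg 4: right by d3 = 17/4 → (-223/120, -8)
  seg 5: right by d9 = 12/5 → (13/24, -8)
  seg 6: down by d8 = 8/3 → (13/24, -32/3)
  seg 7: right by d7 = 1243/120 → (109/10, -32/3)
  seg 8: up by d6 = 149/40 → (109/10, -833/120)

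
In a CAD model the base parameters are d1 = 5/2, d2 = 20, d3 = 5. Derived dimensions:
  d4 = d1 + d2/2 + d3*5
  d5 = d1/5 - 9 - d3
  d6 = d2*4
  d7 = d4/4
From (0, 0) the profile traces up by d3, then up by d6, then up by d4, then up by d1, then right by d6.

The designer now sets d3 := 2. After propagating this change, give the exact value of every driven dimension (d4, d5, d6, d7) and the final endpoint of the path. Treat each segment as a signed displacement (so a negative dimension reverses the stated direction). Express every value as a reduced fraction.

d4 = 45/2
d5 = -21/2
d6 = 80
d7 = 45/8
endpoint = (80, 107)

Apply edit: d3 := 2
  d4 = d1 + d2/2 + d3*5 = 45/2
  d5 = d1/5 - 9 - d3 = -21/2
  d6 = d2*4 = 80
  d7 = d4/4 = 45/8
Walk from origin (0, 0):
  seg 1: up by d3 = 2 → (0, 2)
  seg 2: up by d6 = 80 → (0, 82)
  seg 3: up by d4 = 45/2 → (0, 209/2)
  seg 4: up by d1 = 5/2 → (0, 107)
  seg 5: right by d6 = 80 → (80, 107)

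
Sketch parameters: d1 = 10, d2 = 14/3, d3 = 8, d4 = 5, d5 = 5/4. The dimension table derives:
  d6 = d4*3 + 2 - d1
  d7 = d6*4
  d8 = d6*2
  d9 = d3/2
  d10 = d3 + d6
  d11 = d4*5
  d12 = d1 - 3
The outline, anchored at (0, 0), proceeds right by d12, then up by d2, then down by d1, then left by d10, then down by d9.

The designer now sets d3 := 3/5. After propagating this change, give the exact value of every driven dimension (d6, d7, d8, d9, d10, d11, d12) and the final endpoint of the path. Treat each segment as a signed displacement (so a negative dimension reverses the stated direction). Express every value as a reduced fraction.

d6 = 7
d7 = 28
d8 = 14
d9 = 3/10
d10 = 38/5
d11 = 25
d12 = 7
endpoint = (-3/5, -169/30)

Apply edit: d3 := 3/5
  d6 = d4*3 + 2 - d1 = 7
  d7 = d6*4 = 28
  d8 = d6*2 = 14
  d9 = d3/2 = 3/10
  d10 = d3 + d6 = 38/5
  d11 = d4*5 = 25
  d12 = d1 - 3 = 7
Walk from origin (0, 0):
  seg 1: right by d12 = 7 → (7, 0)
  seg 2: up by d2 = 14/3 → (7, 14/3)
  seg 3: down by d1 = 10 → (7, -16/3)
  seg 4: left by d10 = 38/5 → (-3/5, -16/3)
  seg 5: down by d9 = 3/10 → (-3/5, -169/30)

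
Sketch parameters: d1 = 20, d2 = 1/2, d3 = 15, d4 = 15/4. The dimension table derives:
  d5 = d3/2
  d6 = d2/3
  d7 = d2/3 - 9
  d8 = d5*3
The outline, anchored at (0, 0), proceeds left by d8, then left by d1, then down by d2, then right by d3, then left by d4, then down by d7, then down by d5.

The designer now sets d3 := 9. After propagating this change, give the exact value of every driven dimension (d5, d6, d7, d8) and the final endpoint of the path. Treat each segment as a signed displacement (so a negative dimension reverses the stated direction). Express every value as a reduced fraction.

Apply edit: d3 := 9
  d5 = d3/2 = 9/2
  d6 = d2/3 = 1/6
  d7 = d2/3 - 9 = -53/6
  d8 = d5*3 = 27/2
Walk from origin (0, 0):
  seg 1: left by d8 = 27/2 → (-27/2, 0)
  seg 2: left by d1 = 20 → (-67/2, 0)
  seg 3: down by d2 = 1/2 → (-67/2, -1/2)
  seg 4: right by d3 = 9 → (-49/2, -1/2)
  seg 5: left by d4 = 15/4 → (-113/4, -1/2)
  seg 6: down by d7 = -53/6 → (-113/4, 25/3)
  seg 7: down by d5 = 9/2 → (-113/4, 23/6)

d5 = 9/2
d6 = 1/6
d7 = -53/6
d8 = 27/2
endpoint = (-113/4, 23/6)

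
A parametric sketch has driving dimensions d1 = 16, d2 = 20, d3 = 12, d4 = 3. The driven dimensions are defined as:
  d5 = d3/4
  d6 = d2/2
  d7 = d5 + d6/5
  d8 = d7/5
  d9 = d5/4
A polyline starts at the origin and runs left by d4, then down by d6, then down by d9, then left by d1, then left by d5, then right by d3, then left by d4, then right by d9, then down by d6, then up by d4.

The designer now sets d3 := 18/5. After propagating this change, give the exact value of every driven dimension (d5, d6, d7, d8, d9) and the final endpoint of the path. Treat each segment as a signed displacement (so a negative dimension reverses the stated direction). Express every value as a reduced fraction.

d5 = 9/10
d6 = 10
d7 = 29/10
d8 = 29/50
d9 = 9/40
endpoint = (-763/40, -689/40)

Apply edit: d3 := 18/5
  d5 = d3/4 = 9/10
  d6 = d2/2 = 10
  d7 = d5 + d6/5 = 29/10
  d8 = d7/5 = 29/50
  d9 = d5/4 = 9/40
Walk from origin (0, 0):
  seg 1: left by d4 = 3 → (-3, 0)
  seg 2: down by d6 = 10 → (-3, -10)
  seg 3: down by d9 = 9/40 → (-3, -409/40)
  seg 4: left by d1 = 16 → (-19, -409/40)
  seg 5: left by d5 = 9/10 → (-199/10, -409/40)
  seg 6: right by d3 = 18/5 → (-163/10, -409/40)
  seg 7: left by d4 = 3 → (-193/10, -409/40)
  seg 8: right by d9 = 9/40 → (-763/40, -409/40)
  seg 9: down by d6 = 10 → (-763/40, -809/40)
  seg 10: up by d4 = 3 → (-763/40, -689/40)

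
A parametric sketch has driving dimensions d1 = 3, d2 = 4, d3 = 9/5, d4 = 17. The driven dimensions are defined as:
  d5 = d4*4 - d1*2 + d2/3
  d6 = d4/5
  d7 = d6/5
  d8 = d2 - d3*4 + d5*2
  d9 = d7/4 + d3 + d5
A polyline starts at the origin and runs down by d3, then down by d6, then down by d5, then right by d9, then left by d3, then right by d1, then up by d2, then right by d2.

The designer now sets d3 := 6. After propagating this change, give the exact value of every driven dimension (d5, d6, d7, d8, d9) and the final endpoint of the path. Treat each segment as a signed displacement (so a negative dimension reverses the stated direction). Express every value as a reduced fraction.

d5 = 190/3
d6 = 17/5
d7 = 17/25
d8 = 320/3
d9 = 20851/300
endpoint = (21151/300, -1031/15)

Apply edit: d3 := 6
  d5 = d4*4 - d1*2 + d2/3 = 190/3
  d6 = d4/5 = 17/5
  d7 = d6/5 = 17/25
  d8 = d2 - d3*4 + d5*2 = 320/3
  d9 = d7/4 + d3 + d5 = 20851/300
Walk from origin (0, 0):
  seg 1: down by d3 = 6 → (0, -6)
  seg 2: down by d6 = 17/5 → (0, -47/5)
  seg 3: down by d5 = 190/3 → (0, -1091/15)
  seg 4: right by d9 = 20851/300 → (20851/300, -1091/15)
  seg 5: left by d3 = 6 → (19051/300, -1091/15)
  seg 6: right by d1 = 3 → (19951/300, -1091/15)
  seg 7: up by d2 = 4 → (19951/300, -1031/15)
  seg 8: right by d2 = 4 → (21151/300, -1031/15)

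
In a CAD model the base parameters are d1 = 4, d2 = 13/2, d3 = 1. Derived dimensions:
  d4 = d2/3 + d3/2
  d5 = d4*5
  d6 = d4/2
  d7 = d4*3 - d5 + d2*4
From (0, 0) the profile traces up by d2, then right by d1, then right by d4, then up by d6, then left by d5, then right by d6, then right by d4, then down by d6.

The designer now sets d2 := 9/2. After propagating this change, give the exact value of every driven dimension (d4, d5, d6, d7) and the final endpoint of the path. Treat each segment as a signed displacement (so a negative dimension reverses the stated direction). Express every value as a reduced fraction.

d4 = 2
d5 = 10
d6 = 1
d7 = 14
endpoint = (-1, 9/2)

Apply edit: d2 := 9/2
  d4 = d2/3 + d3/2 = 2
  d5 = d4*5 = 10
  d6 = d4/2 = 1
  d7 = d4*3 - d5 + d2*4 = 14
Walk from origin (0, 0):
  seg 1: up by d2 = 9/2 → (0, 9/2)
  seg 2: right by d1 = 4 → (4, 9/2)
  seg 3: right by d4 = 2 → (6, 9/2)
  seg 4: up by d6 = 1 → (6, 11/2)
  seg 5: left by d5 = 10 → (-4, 11/2)
  seg 6: right by d6 = 1 → (-3, 11/2)
  seg 7: right by d4 = 2 → (-1, 11/2)
  seg 8: down by d6 = 1 → (-1, 9/2)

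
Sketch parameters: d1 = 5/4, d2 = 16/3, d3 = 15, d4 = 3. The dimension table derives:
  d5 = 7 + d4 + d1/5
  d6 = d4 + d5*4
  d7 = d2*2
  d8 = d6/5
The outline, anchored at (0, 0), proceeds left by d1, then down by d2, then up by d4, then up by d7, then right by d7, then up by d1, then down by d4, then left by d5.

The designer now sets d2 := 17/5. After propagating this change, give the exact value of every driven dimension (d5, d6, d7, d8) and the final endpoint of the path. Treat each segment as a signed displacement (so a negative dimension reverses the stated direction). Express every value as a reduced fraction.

d5 = 41/4
d6 = 44
d7 = 34/5
d8 = 44/5
endpoint = (-47/10, 93/20)

Apply edit: d2 := 17/5
  d5 = 7 + d4 + d1/5 = 41/4
  d6 = d4 + d5*4 = 44
  d7 = d2*2 = 34/5
  d8 = d6/5 = 44/5
Walk from origin (0, 0):
  seg 1: left by d1 = 5/4 → (-5/4, 0)
  seg 2: down by d2 = 17/5 → (-5/4, -17/5)
  seg 3: up by d4 = 3 → (-5/4, -2/5)
  seg 4: up by d7 = 34/5 → (-5/4, 32/5)
  seg 5: right by d7 = 34/5 → (111/20, 32/5)
  seg 6: up by d1 = 5/4 → (111/20, 153/20)
  seg 7: down by d4 = 3 → (111/20, 93/20)
  seg 8: left by d5 = 41/4 → (-47/10, 93/20)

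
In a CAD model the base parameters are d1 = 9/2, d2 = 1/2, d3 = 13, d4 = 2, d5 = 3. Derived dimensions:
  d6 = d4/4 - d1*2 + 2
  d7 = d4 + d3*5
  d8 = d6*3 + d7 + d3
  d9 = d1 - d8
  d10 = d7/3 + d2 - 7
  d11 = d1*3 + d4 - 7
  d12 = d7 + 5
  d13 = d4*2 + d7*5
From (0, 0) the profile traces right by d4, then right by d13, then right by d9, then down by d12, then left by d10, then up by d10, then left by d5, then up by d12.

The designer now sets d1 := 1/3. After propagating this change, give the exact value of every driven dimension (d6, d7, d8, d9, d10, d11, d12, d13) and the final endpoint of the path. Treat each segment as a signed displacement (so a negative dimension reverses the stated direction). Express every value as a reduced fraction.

Apply edit: d1 := 1/3
  d6 = d4/4 - d1*2 + 2 = 11/6
  d7 = d4 + d3*5 = 67
  d8 = d6*3 + d7 + d3 = 171/2
  d9 = d1 - d8 = -511/6
  d10 = d7/3 + d2 - 7 = 95/6
  d11 = d1*3 + d4 - 7 = -4
  d12 = d7 + 5 = 72
  d13 = d4*2 + d7*5 = 339
Walk from origin (0, 0):
  seg 1: right by d4 = 2 → (2, 0)
  seg 2: right by d13 = 339 → (341, 0)
  seg 3: right by d9 = -511/6 → (1535/6, 0)
  seg 4: down by d12 = 72 → (1535/6, -72)
  seg 5: left by d10 = 95/6 → (240, -72)
  seg 6: up by d10 = 95/6 → (240, -337/6)
  seg 7: left by d5 = 3 → (237, -337/6)
  seg 8: up by d12 = 72 → (237, 95/6)

d6 = 11/6
d7 = 67
d8 = 171/2
d9 = -511/6
d10 = 95/6
d11 = -4
d12 = 72
d13 = 339
endpoint = (237, 95/6)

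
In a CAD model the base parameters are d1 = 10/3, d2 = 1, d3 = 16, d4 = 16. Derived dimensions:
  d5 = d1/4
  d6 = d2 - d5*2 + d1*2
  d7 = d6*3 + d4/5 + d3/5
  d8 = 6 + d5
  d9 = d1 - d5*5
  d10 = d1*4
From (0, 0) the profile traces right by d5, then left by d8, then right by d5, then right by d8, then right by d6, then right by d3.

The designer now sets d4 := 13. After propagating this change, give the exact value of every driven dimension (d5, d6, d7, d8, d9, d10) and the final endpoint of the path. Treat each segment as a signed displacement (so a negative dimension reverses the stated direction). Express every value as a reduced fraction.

d5 = 5/6
d6 = 6
d7 = 119/5
d8 = 41/6
d9 = -5/6
d10 = 40/3
endpoint = (71/3, 0)

Apply edit: d4 := 13
  d5 = d1/4 = 5/6
  d6 = d2 - d5*2 + d1*2 = 6
  d7 = d6*3 + d4/5 + d3/5 = 119/5
  d8 = 6 + d5 = 41/6
  d9 = d1 - d5*5 = -5/6
  d10 = d1*4 = 40/3
Walk from origin (0, 0):
  seg 1: right by d5 = 5/6 → (5/6, 0)
  seg 2: left by d8 = 41/6 → (-6, 0)
  seg 3: right by d5 = 5/6 → (-31/6, 0)
  seg 4: right by d8 = 41/6 → (5/3, 0)
  seg 5: right by d6 = 6 → (23/3, 0)
  seg 6: right by d3 = 16 → (71/3, 0)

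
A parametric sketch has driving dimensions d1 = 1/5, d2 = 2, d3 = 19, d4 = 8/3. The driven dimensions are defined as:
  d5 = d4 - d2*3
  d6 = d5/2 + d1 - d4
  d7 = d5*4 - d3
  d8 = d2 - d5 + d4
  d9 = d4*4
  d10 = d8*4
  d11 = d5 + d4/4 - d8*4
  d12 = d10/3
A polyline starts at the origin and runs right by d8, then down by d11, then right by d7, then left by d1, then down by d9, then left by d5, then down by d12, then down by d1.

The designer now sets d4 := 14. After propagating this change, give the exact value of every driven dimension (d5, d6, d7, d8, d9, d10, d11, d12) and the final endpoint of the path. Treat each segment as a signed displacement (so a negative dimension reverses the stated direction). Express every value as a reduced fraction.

Apply edit: d4 := 14
  d5 = d4 - d2*3 = 8
  d6 = d5/2 + d1 - d4 = -49/5
  d7 = d5*4 - d3 = 13
  d8 = d2 - d5 + d4 = 8
  d9 = d4*4 = 56
  d10 = d8*4 = 32
  d11 = d5 + d4/4 - d8*4 = -41/2
  d12 = d10/3 = 32/3
Walk from origin (0, 0):
  seg 1: right by d8 = 8 → (8, 0)
  seg 2: down by d11 = -41/2 → (8, 41/2)
  seg 3: right by d7 = 13 → (21, 41/2)
  seg 4: left by d1 = 1/5 → (104/5, 41/2)
  seg 5: down by d9 = 56 → (104/5, -71/2)
  seg 6: left by d5 = 8 → (64/5, -71/2)
  seg 7: down by d12 = 32/3 → (64/5, -277/6)
  seg 8: down by d1 = 1/5 → (64/5, -1391/30)

d5 = 8
d6 = -49/5
d7 = 13
d8 = 8
d9 = 56
d10 = 32
d11 = -41/2
d12 = 32/3
endpoint = (64/5, -1391/30)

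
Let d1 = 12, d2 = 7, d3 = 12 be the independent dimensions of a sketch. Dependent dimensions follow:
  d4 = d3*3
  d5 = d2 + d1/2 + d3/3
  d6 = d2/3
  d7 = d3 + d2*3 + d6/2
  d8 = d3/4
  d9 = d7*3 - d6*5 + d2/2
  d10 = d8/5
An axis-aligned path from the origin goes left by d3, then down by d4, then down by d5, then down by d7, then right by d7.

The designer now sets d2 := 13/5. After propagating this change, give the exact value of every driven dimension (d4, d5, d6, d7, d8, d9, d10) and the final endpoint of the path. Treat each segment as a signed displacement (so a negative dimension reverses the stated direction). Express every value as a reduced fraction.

Apply edit: d2 := 13/5
  d4 = d3*3 = 36
  d5 = d2 + d1/2 + d3/3 = 63/5
  d6 = d2/3 = 13/15
  d7 = d3 + d2*3 + d6/2 = 607/30
  d8 = d3/4 = 3
  d9 = d7*3 - d6*5 + d2/2 = 173/3
  d10 = d8/5 = 3/5
Walk from origin (0, 0):
  seg 1: left by d3 = 12 → (-12, 0)
  seg 2: down by d4 = 36 → (-12, -36)
  seg 3: down by d5 = 63/5 → (-12, -243/5)
  seg 4: down by d7 = 607/30 → (-12, -413/6)
  seg 5: right by d7 = 607/30 → (247/30, -413/6)

d4 = 36
d5 = 63/5
d6 = 13/15
d7 = 607/30
d8 = 3
d9 = 173/3
d10 = 3/5
endpoint = (247/30, -413/6)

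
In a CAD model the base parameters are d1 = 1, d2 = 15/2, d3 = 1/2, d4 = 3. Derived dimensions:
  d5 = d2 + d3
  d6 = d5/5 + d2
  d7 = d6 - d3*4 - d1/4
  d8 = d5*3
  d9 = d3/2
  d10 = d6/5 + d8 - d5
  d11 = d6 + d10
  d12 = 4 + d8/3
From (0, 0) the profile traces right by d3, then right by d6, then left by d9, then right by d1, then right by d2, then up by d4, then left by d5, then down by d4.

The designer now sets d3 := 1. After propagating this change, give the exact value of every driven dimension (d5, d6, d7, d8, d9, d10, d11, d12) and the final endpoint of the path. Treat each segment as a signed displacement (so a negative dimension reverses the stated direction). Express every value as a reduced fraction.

Apply edit: d3 := 1
  d5 = d2 + d3 = 17/2
  d6 = d5/5 + d2 = 46/5
  d7 = d6 - d3*4 - d1/4 = 99/20
  d8 = d5*3 = 51/2
  d9 = d3/2 = 1/2
  d10 = d6/5 + d8 - d5 = 471/25
  d11 = d6 + d10 = 701/25
  d12 = 4 + d8/3 = 25/2
Walk from origin (0, 0):
  seg 1: right by d3 = 1 → (1, 0)
  seg 2: right by d6 = 46/5 → (51/5, 0)
  seg 3: left by d9 = 1/2 → (97/10, 0)
  seg 4: right by d1 = 1 → (107/10, 0)
  seg 5: right by d2 = 15/2 → (91/5, 0)
  seg 6: up by d4 = 3 → (91/5, 3)
  seg 7: left by d5 = 17/2 → (97/10, 3)
  seg 8: down by d4 = 3 → (97/10, 0)

d5 = 17/2
d6 = 46/5
d7 = 99/20
d8 = 51/2
d9 = 1/2
d10 = 471/25
d11 = 701/25
d12 = 25/2
endpoint = (97/10, 0)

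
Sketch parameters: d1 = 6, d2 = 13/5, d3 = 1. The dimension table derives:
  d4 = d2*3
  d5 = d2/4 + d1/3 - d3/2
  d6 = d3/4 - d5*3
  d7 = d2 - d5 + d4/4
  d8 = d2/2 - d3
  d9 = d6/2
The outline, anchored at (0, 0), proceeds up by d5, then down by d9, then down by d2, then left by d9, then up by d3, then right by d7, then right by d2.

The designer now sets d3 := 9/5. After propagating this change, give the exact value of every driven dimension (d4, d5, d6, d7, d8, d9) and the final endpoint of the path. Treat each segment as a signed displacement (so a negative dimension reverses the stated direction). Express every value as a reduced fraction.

d4 = 39/5
d5 = 7/4
d6 = -24/5
d7 = 14/5
d8 = -1/2
d9 = -12/5
endpoint = (39/5, 67/20)

Apply edit: d3 := 9/5
  d4 = d2*3 = 39/5
  d5 = d2/4 + d1/3 - d3/2 = 7/4
  d6 = d3/4 - d5*3 = -24/5
  d7 = d2 - d5 + d4/4 = 14/5
  d8 = d2/2 - d3 = -1/2
  d9 = d6/2 = -12/5
Walk from origin (0, 0):
  seg 1: up by d5 = 7/4 → (0, 7/4)
  seg 2: down by d9 = -12/5 → (0, 83/20)
  seg 3: down by d2 = 13/5 → (0, 31/20)
  seg 4: left by d9 = -12/5 → (12/5, 31/20)
  seg 5: up by d3 = 9/5 → (12/5, 67/20)
  seg 6: right by d7 = 14/5 → (26/5, 67/20)
  seg 7: right by d2 = 13/5 → (39/5, 67/20)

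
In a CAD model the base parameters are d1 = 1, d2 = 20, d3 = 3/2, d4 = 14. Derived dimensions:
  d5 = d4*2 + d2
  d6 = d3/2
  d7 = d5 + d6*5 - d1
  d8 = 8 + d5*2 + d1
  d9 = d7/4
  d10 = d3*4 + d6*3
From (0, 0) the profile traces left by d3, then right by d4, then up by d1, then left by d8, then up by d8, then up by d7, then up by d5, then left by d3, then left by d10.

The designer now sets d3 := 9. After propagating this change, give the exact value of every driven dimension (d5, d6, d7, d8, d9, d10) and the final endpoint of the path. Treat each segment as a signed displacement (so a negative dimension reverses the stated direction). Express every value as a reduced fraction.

Apply edit: d3 := 9
  d5 = d4*2 + d2 = 48
  d6 = d3/2 = 9/2
  d7 = d5 + d6*5 - d1 = 139/2
  d8 = 8 + d5*2 + d1 = 105
  d9 = d7/4 = 139/8
  d10 = d3*4 + d6*3 = 99/2
Walk from origin (0, 0):
  seg 1: left by d3 = 9 → (-9, 0)
  seg 2: right by d4 = 14 → (5, 0)
  seg 3: up by d1 = 1 → (5, 1)
  seg 4: left by d8 = 105 → (-100, 1)
  seg 5: up by d8 = 105 → (-100, 106)
  seg 6: up by d7 = 139/2 → (-100, 351/2)
  seg 7: up by d5 = 48 → (-100, 447/2)
  seg 8: left by d3 = 9 → (-109, 447/2)
  seg 9: left by d10 = 99/2 → (-317/2, 447/2)

d5 = 48
d6 = 9/2
d7 = 139/2
d8 = 105
d9 = 139/8
d10 = 99/2
endpoint = (-317/2, 447/2)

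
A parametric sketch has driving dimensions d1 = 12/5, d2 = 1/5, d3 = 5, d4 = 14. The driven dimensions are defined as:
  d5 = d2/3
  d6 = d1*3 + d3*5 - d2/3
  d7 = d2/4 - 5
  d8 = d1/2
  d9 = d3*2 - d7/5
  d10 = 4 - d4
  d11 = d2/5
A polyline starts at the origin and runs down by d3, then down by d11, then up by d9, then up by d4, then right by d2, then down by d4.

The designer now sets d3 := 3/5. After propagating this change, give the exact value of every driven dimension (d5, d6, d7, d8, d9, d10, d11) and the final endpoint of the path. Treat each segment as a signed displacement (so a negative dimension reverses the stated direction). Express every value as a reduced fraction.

d5 = 1/15
d6 = 152/15
d7 = -99/20
d8 = 6/5
d9 = 219/100
d10 = -10
d11 = 1/25
endpoint = (1/5, 31/20)

Apply edit: d3 := 3/5
  d5 = d2/3 = 1/15
  d6 = d1*3 + d3*5 - d2/3 = 152/15
  d7 = d2/4 - 5 = -99/20
  d8 = d1/2 = 6/5
  d9 = d3*2 - d7/5 = 219/100
  d10 = 4 - d4 = -10
  d11 = d2/5 = 1/25
Walk from origin (0, 0):
  seg 1: down by d3 = 3/5 → (0, -3/5)
  seg 2: down by d11 = 1/25 → (0, -16/25)
  seg 3: up by d9 = 219/100 → (0, 31/20)
  seg 4: up by d4 = 14 → (0, 311/20)
  seg 5: right by d2 = 1/5 → (1/5, 311/20)
  seg 6: down by d4 = 14 → (1/5, 31/20)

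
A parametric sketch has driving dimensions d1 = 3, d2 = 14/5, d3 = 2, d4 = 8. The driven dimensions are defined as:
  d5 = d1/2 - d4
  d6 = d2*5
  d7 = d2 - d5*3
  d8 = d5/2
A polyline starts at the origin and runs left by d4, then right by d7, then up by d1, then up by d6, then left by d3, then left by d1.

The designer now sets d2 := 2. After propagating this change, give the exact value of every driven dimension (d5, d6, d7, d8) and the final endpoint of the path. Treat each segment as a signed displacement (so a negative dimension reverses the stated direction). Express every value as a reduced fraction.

d5 = -13/2
d6 = 10
d7 = 43/2
d8 = -13/4
endpoint = (17/2, 13)

Apply edit: d2 := 2
  d5 = d1/2 - d4 = -13/2
  d6 = d2*5 = 10
  d7 = d2 - d5*3 = 43/2
  d8 = d5/2 = -13/4
Walk from origin (0, 0):
  seg 1: left by d4 = 8 → (-8, 0)
  seg 2: right by d7 = 43/2 → (27/2, 0)
  seg 3: up by d1 = 3 → (27/2, 3)
  seg 4: up by d6 = 10 → (27/2, 13)
  seg 5: left by d3 = 2 → (23/2, 13)
  seg 6: left by d1 = 3 → (17/2, 13)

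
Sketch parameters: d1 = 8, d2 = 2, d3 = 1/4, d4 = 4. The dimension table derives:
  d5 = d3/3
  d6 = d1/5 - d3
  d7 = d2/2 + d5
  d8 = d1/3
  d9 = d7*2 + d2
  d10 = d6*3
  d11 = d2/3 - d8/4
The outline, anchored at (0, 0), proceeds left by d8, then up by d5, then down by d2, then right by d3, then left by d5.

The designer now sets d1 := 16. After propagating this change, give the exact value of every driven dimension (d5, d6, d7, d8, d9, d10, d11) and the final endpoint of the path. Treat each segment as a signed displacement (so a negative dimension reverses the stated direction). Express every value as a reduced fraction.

Apply edit: d1 := 16
  d5 = d3/3 = 1/12
  d6 = d1/5 - d3 = 59/20
  d7 = d2/2 + d5 = 13/12
  d8 = d1/3 = 16/3
  d9 = d7*2 + d2 = 25/6
  d10 = d6*3 = 177/20
  d11 = d2/3 - d8/4 = -2/3
Walk from origin (0, 0):
  seg 1: left by d8 = 16/3 → (-16/3, 0)
  seg 2: up by d5 = 1/12 → (-16/3, 1/12)
  seg 3: down by d2 = 2 → (-16/3, -23/12)
  seg 4: right by d3 = 1/4 → (-61/12, -23/12)
  seg 5: left by d5 = 1/12 → (-31/6, -23/12)

d5 = 1/12
d6 = 59/20
d7 = 13/12
d8 = 16/3
d9 = 25/6
d10 = 177/20
d11 = -2/3
endpoint = (-31/6, -23/12)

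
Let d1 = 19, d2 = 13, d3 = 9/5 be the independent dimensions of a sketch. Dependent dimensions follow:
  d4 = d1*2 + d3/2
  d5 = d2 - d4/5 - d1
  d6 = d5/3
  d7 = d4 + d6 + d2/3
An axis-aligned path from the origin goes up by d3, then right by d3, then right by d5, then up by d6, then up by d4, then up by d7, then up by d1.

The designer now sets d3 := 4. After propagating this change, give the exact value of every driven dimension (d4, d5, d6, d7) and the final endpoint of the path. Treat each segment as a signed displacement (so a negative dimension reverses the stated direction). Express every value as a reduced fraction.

Apply edit: d3 := 4
  d4 = d1*2 + d3/2 = 40
  d5 = d2 - d4/5 - d1 = -14
  d6 = d5/3 = -14/3
  d7 = d4 + d6 + d2/3 = 119/3
Walk from origin (0, 0):
  seg 1: up by d3 = 4 → (0, 4)
  seg 2: right by d3 = 4 → (4, 4)
  seg 3: right by d5 = -14 → (-10, 4)
  seg 4: up by d6 = -14/3 → (-10, -2/3)
  seg 5: up by d4 = 40 → (-10, 118/3)
  seg 6: up by d7 = 119/3 → (-10, 79)
  seg 7: up by d1 = 19 → (-10, 98)

d4 = 40
d5 = -14
d6 = -14/3
d7 = 119/3
endpoint = (-10, 98)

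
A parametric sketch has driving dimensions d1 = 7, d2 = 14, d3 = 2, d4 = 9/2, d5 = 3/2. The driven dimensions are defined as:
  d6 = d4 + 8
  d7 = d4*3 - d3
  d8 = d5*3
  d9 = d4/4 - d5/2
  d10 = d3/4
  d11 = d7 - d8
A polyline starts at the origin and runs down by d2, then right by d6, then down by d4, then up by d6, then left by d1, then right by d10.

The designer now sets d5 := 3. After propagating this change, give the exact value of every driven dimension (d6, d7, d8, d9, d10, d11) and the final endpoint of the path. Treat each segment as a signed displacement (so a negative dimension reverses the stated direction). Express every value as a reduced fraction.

Apply edit: d5 := 3
  d6 = d4 + 8 = 25/2
  d7 = d4*3 - d3 = 23/2
  d8 = d5*3 = 9
  d9 = d4/4 - d5/2 = -3/8
  d10 = d3/4 = 1/2
  d11 = d7 - d8 = 5/2
Walk from origin (0, 0):
  seg 1: down by d2 = 14 → (0, -14)
  seg 2: right by d6 = 25/2 → (25/2, -14)
  seg 3: down by d4 = 9/2 → (25/2, -37/2)
  seg 4: up by d6 = 25/2 → (25/2, -6)
  seg 5: left by d1 = 7 → (11/2, -6)
  seg 6: right by d10 = 1/2 → (6, -6)

d6 = 25/2
d7 = 23/2
d8 = 9
d9 = -3/8
d10 = 1/2
d11 = 5/2
endpoint = (6, -6)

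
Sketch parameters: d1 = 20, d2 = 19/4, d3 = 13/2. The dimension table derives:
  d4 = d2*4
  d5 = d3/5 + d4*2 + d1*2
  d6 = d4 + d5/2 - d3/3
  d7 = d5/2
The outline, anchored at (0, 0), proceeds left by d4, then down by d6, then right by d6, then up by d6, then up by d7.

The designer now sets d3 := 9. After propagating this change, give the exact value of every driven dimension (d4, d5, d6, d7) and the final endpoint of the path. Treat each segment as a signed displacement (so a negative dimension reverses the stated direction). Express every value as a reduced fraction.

d4 = 19
d5 = 399/5
d6 = 559/10
d7 = 399/10
endpoint = (369/10, 399/10)

Apply edit: d3 := 9
  d4 = d2*4 = 19
  d5 = d3/5 + d4*2 + d1*2 = 399/5
  d6 = d4 + d5/2 - d3/3 = 559/10
  d7 = d5/2 = 399/10
Walk from origin (0, 0):
  seg 1: left by d4 = 19 → (-19, 0)
  seg 2: down by d6 = 559/10 → (-19, -559/10)
  seg 3: right by d6 = 559/10 → (369/10, -559/10)
  seg 4: up by d6 = 559/10 → (369/10, 0)
  seg 5: up by d7 = 399/10 → (369/10, 399/10)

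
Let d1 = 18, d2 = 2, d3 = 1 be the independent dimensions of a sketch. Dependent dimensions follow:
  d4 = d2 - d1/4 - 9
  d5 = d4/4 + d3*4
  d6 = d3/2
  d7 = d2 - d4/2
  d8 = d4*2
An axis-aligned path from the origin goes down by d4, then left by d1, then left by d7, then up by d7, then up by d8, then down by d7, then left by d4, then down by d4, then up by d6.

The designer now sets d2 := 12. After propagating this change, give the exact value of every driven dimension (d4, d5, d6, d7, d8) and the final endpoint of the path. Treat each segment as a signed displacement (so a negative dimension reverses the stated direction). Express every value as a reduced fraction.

Apply edit: d2 := 12
  d4 = d2 - d1/4 - 9 = -3/2
  d5 = d4/4 + d3*4 = 29/8
  d6 = d3/2 = 1/2
  d7 = d2 - d4/2 = 51/4
  d8 = d4*2 = -3
Walk from origin (0, 0):
  seg 1: down by d4 = -3/2 → (0, 3/2)
  seg 2: left by d1 = 18 → (-18, 3/2)
  seg 3: left by d7 = 51/4 → (-123/4, 3/2)
  seg 4: up by d7 = 51/4 → (-123/4, 57/4)
  seg 5: up by d8 = -3 → (-123/4, 45/4)
  seg 6: down by d7 = 51/4 → (-123/4, -3/2)
  seg 7: left by d4 = -3/2 → (-117/4, -3/2)
  seg 8: down by d4 = -3/2 → (-117/4, 0)
  seg 9: up by d6 = 1/2 → (-117/4, 1/2)

d4 = -3/2
d5 = 29/8
d6 = 1/2
d7 = 51/4
d8 = -3
endpoint = (-117/4, 1/2)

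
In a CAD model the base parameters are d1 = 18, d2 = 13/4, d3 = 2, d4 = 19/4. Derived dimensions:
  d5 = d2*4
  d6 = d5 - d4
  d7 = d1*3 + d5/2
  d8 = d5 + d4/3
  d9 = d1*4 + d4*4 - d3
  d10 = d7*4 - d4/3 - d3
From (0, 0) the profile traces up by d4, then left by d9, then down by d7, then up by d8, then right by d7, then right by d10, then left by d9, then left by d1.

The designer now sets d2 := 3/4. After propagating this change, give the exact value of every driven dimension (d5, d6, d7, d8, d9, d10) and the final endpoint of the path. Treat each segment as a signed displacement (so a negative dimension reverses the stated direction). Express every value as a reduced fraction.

d5 = 3
d6 = -7/4
d7 = 111/2
d8 = 55/12
d9 = 89
d10 = 2621/12
endpoint = (935/12, -277/6)

Apply edit: d2 := 3/4
  d5 = d2*4 = 3
  d6 = d5 - d4 = -7/4
  d7 = d1*3 + d5/2 = 111/2
  d8 = d5 + d4/3 = 55/12
  d9 = d1*4 + d4*4 - d3 = 89
  d10 = d7*4 - d4/3 - d3 = 2621/12
Walk from origin (0, 0):
  seg 1: up by d4 = 19/4 → (0, 19/4)
  seg 2: left by d9 = 89 → (-89, 19/4)
  seg 3: down by d7 = 111/2 → (-89, -203/4)
  seg 4: up by d8 = 55/12 → (-89, -277/6)
  seg 5: right by d7 = 111/2 → (-67/2, -277/6)
  seg 6: right by d10 = 2621/12 → (2219/12, -277/6)
  seg 7: left by d9 = 89 → (1151/12, -277/6)
  seg 8: left by d1 = 18 → (935/12, -277/6)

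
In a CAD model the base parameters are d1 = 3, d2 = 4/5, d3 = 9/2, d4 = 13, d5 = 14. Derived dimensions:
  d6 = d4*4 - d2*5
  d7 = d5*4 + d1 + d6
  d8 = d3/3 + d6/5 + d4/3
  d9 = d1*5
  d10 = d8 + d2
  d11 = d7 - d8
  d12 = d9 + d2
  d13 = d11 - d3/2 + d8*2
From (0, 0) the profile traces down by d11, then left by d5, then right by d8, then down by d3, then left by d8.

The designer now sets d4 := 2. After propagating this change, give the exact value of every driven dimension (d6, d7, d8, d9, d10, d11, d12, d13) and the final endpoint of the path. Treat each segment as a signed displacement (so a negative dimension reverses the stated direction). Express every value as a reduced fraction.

Apply edit: d4 := 2
  d6 = d4*4 - d2*5 = 4
  d7 = d5*4 + d1 + d6 = 63
  d8 = d3/3 + d6/5 + d4/3 = 89/30
  d9 = d1*5 = 15
  d10 = d8 + d2 = 113/30
  d11 = d7 - d8 = 1801/30
  d12 = d9 + d2 = 79/5
  d13 = d11 - d3/2 + d8*2 = 3823/60
Walk from origin (0, 0):
  seg 1: down by d11 = 1801/30 → (0, -1801/30)
  seg 2: left by d5 = 14 → (-14, -1801/30)
  seg 3: right by d8 = 89/30 → (-331/30, -1801/30)
  seg 4: down by d3 = 9/2 → (-331/30, -968/15)
  seg 5: left by d8 = 89/30 → (-14, -968/15)

d6 = 4
d7 = 63
d8 = 89/30
d9 = 15
d10 = 113/30
d11 = 1801/30
d12 = 79/5
d13 = 3823/60
endpoint = (-14, -968/15)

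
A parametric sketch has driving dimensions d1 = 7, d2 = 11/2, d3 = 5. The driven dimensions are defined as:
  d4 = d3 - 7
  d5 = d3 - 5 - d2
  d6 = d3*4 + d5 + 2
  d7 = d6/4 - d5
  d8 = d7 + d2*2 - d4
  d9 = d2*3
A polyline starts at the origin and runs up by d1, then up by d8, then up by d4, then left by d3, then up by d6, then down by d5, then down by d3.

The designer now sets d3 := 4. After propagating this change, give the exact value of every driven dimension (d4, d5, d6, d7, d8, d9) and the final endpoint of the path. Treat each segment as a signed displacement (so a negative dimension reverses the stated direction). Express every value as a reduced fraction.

Apply edit: d3 := 4
  d4 = d3 - 7 = -3
  d5 = d3 - 5 - d2 = -13/2
  d6 = d3*4 + d5 + 2 = 23/2
  d7 = d6/4 - d5 = 75/8
  d8 = d7 + d2*2 - d4 = 187/8
  d9 = d2*3 = 33/2
Walk from origin (0, 0):
  seg 1: up by d1 = 7 → (0, 7)
  seg 2: up by d8 = 187/8 → (0, 243/8)
  seg 3: up by d4 = -3 → (0, 219/8)
  seg 4: left by d3 = 4 → (-4, 219/8)
  seg 5: up by d6 = 23/2 → (-4, 311/8)
  seg 6: down by d5 = -13/2 → (-4, 363/8)
  seg 7: down by d3 = 4 → (-4, 331/8)

d4 = -3
d5 = -13/2
d6 = 23/2
d7 = 75/8
d8 = 187/8
d9 = 33/2
endpoint = (-4, 331/8)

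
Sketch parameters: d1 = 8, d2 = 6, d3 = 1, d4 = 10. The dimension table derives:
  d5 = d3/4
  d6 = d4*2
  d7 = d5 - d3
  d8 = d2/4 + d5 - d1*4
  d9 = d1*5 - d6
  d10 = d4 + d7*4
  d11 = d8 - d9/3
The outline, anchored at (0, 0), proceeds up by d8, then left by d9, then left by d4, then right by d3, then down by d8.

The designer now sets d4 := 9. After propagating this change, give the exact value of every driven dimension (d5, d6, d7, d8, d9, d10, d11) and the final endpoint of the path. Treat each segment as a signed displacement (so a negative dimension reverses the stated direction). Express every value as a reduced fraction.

Apply edit: d4 := 9
  d5 = d3/4 = 1/4
  d6 = d4*2 = 18
  d7 = d5 - d3 = -3/4
  d8 = d2/4 + d5 - d1*4 = -121/4
  d9 = d1*5 - d6 = 22
  d10 = d4 + d7*4 = 6
  d11 = d8 - d9/3 = -451/12
Walk from origin (0, 0):
  seg 1: up by d8 = -121/4 → (0, -121/4)
  seg 2: left by d9 = 22 → (-22, -121/4)
  seg 3: left by d4 = 9 → (-31, -121/4)
  seg 4: right by d3 = 1 → (-30, -121/4)
  seg 5: down by d8 = -121/4 → (-30, 0)

d5 = 1/4
d6 = 18
d7 = -3/4
d8 = -121/4
d9 = 22
d10 = 6
d11 = -451/12
endpoint = (-30, 0)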